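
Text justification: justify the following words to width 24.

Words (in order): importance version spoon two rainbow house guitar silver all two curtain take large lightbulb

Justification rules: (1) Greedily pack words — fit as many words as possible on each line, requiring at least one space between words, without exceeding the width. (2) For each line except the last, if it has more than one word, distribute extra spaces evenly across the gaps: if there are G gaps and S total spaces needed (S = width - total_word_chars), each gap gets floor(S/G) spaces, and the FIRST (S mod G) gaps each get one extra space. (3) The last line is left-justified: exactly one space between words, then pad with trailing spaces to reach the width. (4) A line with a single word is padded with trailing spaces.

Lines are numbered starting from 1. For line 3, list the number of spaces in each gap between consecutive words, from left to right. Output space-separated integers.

Answer: 2 2 1

Derivation:
Line 1: ['importance', 'version', 'spoon'] (min_width=24, slack=0)
Line 2: ['two', 'rainbow', 'house', 'guitar'] (min_width=24, slack=0)
Line 3: ['silver', 'all', 'two', 'curtain'] (min_width=22, slack=2)
Line 4: ['take', 'large', 'lightbulb'] (min_width=20, slack=4)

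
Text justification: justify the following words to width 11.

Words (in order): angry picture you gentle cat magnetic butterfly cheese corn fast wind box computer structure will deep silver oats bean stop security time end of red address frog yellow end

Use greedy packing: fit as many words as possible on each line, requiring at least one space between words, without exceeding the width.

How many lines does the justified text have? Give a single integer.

Line 1: ['angry'] (min_width=5, slack=6)
Line 2: ['picture', 'you'] (min_width=11, slack=0)
Line 3: ['gentle', 'cat'] (min_width=10, slack=1)
Line 4: ['magnetic'] (min_width=8, slack=3)
Line 5: ['butterfly'] (min_width=9, slack=2)
Line 6: ['cheese', 'corn'] (min_width=11, slack=0)
Line 7: ['fast', 'wind'] (min_width=9, slack=2)
Line 8: ['box'] (min_width=3, slack=8)
Line 9: ['computer'] (min_width=8, slack=3)
Line 10: ['structure'] (min_width=9, slack=2)
Line 11: ['will', 'deep'] (min_width=9, slack=2)
Line 12: ['silver', 'oats'] (min_width=11, slack=0)
Line 13: ['bean', 'stop'] (min_width=9, slack=2)
Line 14: ['security'] (min_width=8, slack=3)
Line 15: ['time', 'end', 'of'] (min_width=11, slack=0)
Line 16: ['red', 'address'] (min_width=11, slack=0)
Line 17: ['frog', 'yellow'] (min_width=11, slack=0)
Line 18: ['end'] (min_width=3, slack=8)
Total lines: 18

Answer: 18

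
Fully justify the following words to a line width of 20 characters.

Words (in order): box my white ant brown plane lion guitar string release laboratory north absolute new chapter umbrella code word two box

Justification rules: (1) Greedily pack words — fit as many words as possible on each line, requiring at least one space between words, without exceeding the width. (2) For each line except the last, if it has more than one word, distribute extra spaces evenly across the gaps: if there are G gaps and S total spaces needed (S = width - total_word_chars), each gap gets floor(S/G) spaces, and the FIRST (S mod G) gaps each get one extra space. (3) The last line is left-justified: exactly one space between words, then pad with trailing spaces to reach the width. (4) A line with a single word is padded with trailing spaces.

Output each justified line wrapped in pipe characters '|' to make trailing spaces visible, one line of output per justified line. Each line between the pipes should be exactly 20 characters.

Line 1: ['box', 'my', 'white', 'ant'] (min_width=16, slack=4)
Line 2: ['brown', 'plane', 'lion'] (min_width=16, slack=4)
Line 3: ['guitar', 'string'] (min_width=13, slack=7)
Line 4: ['release', 'laboratory'] (min_width=18, slack=2)
Line 5: ['north', 'absolute', 'new'] (min_width=18, slack=2)
Line 6: ['chapter', 'umbrella'] (min_width=16, slack=4)
Line 7: ['code', 'word', 'two', 'box'] (min_width=17, slack=3)

Answer: |box   my  white  ant|
|brown   plane   lion|
|guitar        string|
|release   laboratory|
|north  absolute  new|
|chapter     umbrella|
|code word two box   |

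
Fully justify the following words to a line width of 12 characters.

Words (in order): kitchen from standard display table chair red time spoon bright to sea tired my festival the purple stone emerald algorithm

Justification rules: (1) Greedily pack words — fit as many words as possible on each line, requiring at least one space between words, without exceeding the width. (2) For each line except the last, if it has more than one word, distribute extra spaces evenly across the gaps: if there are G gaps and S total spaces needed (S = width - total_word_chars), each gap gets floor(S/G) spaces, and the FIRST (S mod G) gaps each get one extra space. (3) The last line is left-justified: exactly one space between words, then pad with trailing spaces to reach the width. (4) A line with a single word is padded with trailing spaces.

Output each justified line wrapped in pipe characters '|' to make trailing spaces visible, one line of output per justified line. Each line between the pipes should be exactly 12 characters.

Line 1: ['kitchen', 'from'] (min_width=12, slack=0)
Line 2: ['standard'] (min_width=8, slack=4)
Line 3: ['display'] (min_width=7, slack=5)
Line 4: ['table', 'chair'] (min_width=11, slack=1)
Line 5: ['red', 'time'] (min_width=8, slack=4)
Line 6: ['spoon', 'bright'] (min_width=12, slack=0)
Line 7: ['to', 'sea', 'tired'] (min_width=12, slack=0)
Line 8: ['my', 'festival'] (min_width=11, slack=1)
Line 9: ['the', 'purple'] (min_width=10, slack=2)
Line 10: ['stone'] (min_width=5, slack=7)
Line 11: ['emerald'] (min_width=7, slack=5)
Line 12: ['algorithm'] (min_width=9, slack=3)

Answer: |kitchen from|
|standard    |
|display     |
|table  chair|
|red     time|
|spoon bright|
|to sea tired|
|my  festival|
|the   purple|
|stone       |
|emerald     |
|algorithm   |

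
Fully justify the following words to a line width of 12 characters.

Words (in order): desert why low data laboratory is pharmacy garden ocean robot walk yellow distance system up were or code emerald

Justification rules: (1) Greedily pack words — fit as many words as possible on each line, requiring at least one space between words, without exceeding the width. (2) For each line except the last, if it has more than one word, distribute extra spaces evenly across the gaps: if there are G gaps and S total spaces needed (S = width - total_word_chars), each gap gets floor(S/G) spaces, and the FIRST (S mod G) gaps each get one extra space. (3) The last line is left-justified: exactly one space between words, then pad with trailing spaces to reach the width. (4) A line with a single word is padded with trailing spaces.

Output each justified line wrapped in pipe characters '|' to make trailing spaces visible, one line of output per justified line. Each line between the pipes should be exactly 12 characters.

Line 1: ['desert', 'why'] (min_width=10, slack=2)
Line 2: ['low', 'data'] (min_width=8, slack=4)
Line 3: ['laboratory'] (min_width=10, slack=2)
Line 4: ['is', 'pharmacy'] (min_width=11, slack=1)
Line 5: ['garden', 'ocean'] (min_width=12, slack=0)
Line 6: ['robot', 'walk'] (min_width=10, slack=2)
Line 7: ['yellow'] (min_width=6, slack=6)
Line 8: ['distance'] (min_width=8, slack=4)
Line 9: ['system', 'up'] (min_width=9, slack=3)
Line 10: ['were', 'or', 'code'] (min_width=12, slack=0)
Line 11: ['emerald'] (min_width=7, slack=5)

Answer: |desert   why|
|low     data|
|laboratory  |
|is  pharmacy|
|garden ocean|
|robot   walk|
|yellow      |
|distance    |
|system    up|
|were or code|
|emerald     |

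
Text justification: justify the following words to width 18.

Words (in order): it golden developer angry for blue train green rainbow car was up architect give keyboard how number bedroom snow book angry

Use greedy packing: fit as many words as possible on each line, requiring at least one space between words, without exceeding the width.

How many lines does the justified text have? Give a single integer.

Answer: 8

Derivation:
Line 1: ['it', 'golden'] (min_width=9, slack=9)
Line 2: ['developer', 'angry'] (min_width=15, slack=3)
Line 3: ['for', 'blue', 'train'] (min_width=14, slack=4)
Line 4: ['green', 'rainbow', 'car'] (min_width=17, slack=1)
Line 5: ['was', 'up', 'architect'] (min_width=16, slack=2)
Line 6: ['give', 'keyboard', 'how'] (min_width=17, slack=1)
Line 7: ['number', 'bedroom'] (min_width=14, slack=4)
Line 8: ['snow', 'book', 'angry'] (min_width=15, slack=3)
Total lines: 8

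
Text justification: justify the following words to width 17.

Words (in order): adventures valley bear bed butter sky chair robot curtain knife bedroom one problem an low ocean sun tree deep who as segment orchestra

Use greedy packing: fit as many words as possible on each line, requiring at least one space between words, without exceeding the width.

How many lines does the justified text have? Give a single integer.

Line 1: ['adventures', 'valley'] (min_width=17, slack=0)
Line 2: ['bear', 'bed', 'butter'] (min_width=15, slack=2)
Line 3: ['sky', 'chair', 'robot'] (min_width=15, slack=2)
Line 4: ['curtain', 'knife'] (min_width=13, slack=4)
Line 5: ['bedroom', 'one'] (min_width=11, slack=6)
Line 6: ['problem', 'an', 'low'] (min_width=14, slack=3)
Line 7: ['ocean', 'sun', 'tree'] (min_width=14, slack=3)
Line 8: ['deep', 'who', 'as'] (min_width=11, slack=6)
Line 9: ['segment', 'orchestra'] (min_width=17, slack=0)
Total lines: 9

Answer: 9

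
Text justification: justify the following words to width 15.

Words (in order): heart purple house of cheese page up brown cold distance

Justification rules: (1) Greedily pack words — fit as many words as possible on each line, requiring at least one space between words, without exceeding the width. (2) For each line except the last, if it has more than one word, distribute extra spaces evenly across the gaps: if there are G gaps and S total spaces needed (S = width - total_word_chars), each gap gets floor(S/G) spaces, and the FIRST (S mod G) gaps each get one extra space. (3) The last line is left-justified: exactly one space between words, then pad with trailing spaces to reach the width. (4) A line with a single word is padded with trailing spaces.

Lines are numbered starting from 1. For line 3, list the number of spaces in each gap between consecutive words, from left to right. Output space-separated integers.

Line 1: ['heart', 'purple'] (min_width=12, slack=3)
Line 2: ['house', 'of', 'cheese'] (min_width=15, slack=0)
Line 3: ['page', 'up', 'brown'] (min_width=13, slack=2)
Line 4: ['cold', 'distance'] (min_width=13, slack=2)

Answer: 2 2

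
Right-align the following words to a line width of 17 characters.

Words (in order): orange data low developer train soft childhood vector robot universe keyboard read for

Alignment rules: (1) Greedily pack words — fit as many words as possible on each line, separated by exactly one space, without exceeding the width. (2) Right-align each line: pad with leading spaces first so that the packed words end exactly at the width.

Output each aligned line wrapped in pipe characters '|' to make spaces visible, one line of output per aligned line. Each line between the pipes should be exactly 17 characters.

Line 1: ['orange', 'data', 'low'] (min_width=15, slack=2)
Line 2: ['developer', 'train'] (min_width=15, slack=2)
Line 3: ['soft', 'childhood'] (min_width=14, slack=3)
Line 4: ['vector', 'robot'] (min_width=12, slack=5)
Line 5: ['universe', 'keyboard'] (min_width=17, slack=0)
Line 6: ['read', 'for'] (min_width=8, slack=9)

Answer: |  orange data low|
|  developer train|
|   soft childhood|
|     vector robot|
|universe keyboard|
|         read for|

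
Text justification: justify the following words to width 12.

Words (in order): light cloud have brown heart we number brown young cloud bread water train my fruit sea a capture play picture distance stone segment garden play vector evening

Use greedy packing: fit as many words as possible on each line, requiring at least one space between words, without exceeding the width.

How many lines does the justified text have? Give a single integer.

Answer: 16

Derivation:
Line 1: ['light', 'cloud'] (min_width=11, slack=1)
Line 2: ['have', 'brown'] (min_width=10, slack=2)
Line 3: ['heart', 'we'] (min_width=8, slack=4)
Line 4: ['number', 'brown'] (min_width=12, slack=0)
Line 5: ['young', 'cloud'] (min_width=11, slack=1)
Line 6: ['bread', 'water'] (min_width=11, slack=1)
Line 7: ['train', 'my'] (min_width=8, slack=4)
Line 8: ['fruit', 'sea', 'a'] (min_width=11, slack=1)
Line 9: ['capture', 'play'] (min_width=12, slack=0)
Line 10: ['picture'] (min_width=7, slack=5)
Line 11: ['distance'] (min_width=8, slack=4)
Line 12: ['stone'] (min_width=5, slack=7)
Line 13: ['segment'] (min_width=7, slack=5)
Line 14: ['garden', 'play'] (min_width=11, slack=1)
Line 15: ['vector'] (min_width=6, slack=6)
Line 16: ['evening'] (min_width=7, slack=5)
Total lines: 16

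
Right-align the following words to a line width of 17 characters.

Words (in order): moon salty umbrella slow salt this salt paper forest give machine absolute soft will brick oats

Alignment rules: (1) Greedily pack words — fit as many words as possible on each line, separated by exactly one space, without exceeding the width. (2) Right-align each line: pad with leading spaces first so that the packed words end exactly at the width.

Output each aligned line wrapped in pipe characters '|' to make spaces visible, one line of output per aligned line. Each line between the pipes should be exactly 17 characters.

Answer: |       moon salty|
|    umbrella slow|
|   salt this salt|
|paper forest give|
| machine absolute|
|  soft will brick|
|             oats|

Derivation:
Line 1: ['moon', 'salty'] (min_width=10, slack=7)
Line 2: ['umbrella', 'slow'] (min_width=13, slack=4)
Line 3: ['salt', 'this', 'salt'] (min_width=14, slack=3)
Line 4: ['paper', 'forest', 'give'] (min_width=17, slack=0)
Line 5: ['machine', 'absolute'] (min_width=16, slack=1)
Line 6: ['soft', 'will', 'brick'] (min_width=15, slack=2)
Line 7: ['oats'] (min_width=4, slack=13)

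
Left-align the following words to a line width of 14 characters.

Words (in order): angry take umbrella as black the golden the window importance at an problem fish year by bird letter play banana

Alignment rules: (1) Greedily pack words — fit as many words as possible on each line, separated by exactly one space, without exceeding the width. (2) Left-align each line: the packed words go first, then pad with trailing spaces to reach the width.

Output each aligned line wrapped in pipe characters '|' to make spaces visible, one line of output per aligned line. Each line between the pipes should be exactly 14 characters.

Answer: |angry take    |
|umbrella as   |
|black the     |
|golden the    |
|window        |
|importance at |
|an problem    |
|fish year by  |
|bird letter   |
|play banana   |

Derivation:
Line 1: ['angry', 'take'] (min_width=10, slack=4)
Line 2: ['umbrella', 'as'] (min_width=11, slack=3)
Line 3: ['black', 'the'] (min_width=9, slack=5)
Line 4: ['golden', 'the'] (min_width=10, slack=4)
Line 5: ['window'] (min_width=6, slack=8)
Line 6: ['importance', 'at'] (min_width=13, slack=1)
Line 7: ['an', 'problem'] (min_width=10, slack=4)
Line 8: ['fish', 'year', 'by'] (min_width=12, slack=2)
Line 9: ['bird', 'letter'] (min_width=11, slack=3)
Line 10: ['play', 'banana'] (min_width=11, slack=3)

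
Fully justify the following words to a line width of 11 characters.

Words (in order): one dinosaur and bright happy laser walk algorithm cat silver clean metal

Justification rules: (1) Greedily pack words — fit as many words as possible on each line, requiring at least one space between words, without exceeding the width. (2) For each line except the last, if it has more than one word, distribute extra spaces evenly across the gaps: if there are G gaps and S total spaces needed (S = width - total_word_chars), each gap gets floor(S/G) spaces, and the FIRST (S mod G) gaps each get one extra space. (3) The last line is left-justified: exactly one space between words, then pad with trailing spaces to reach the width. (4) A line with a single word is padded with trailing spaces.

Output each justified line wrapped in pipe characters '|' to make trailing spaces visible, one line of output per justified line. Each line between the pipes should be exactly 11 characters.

Answer: |one        |
|dinosaur   |
|and  bright|
|happy laser|
|walk       |
|algorithm  |
|cat  silver|
|clean metal|

Derivation:
Line 1: ['one'] (min_width=3, slack=8)
Line 2: ['dinosaur'] (min_width=8, slack=3)
Line 3: ['and', 'bright'] (min_width=10, slack=1)
Line 4: ['happy', 'laser'] (min_width=11, slack=0)
Line 5: ['walk'] (min_width=4, slack=7)
Line 6: ['algorithm'] (min_width=9, slack=2)
Line 7: ['cat', 'silver'] (min_width=10, slack=1)
Line 8: ['clean', 'metal'] (min_width=11, slack=0)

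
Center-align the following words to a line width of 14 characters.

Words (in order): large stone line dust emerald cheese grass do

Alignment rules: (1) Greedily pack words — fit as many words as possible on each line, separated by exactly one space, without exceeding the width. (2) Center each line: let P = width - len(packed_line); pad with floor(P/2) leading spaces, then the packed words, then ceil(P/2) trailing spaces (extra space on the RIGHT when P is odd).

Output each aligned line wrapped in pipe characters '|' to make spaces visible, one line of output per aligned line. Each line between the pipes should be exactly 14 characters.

Line 1: ['large', 'stone'] (min_width=11, slack=3)
Line 2: ['line', 'dust'] (min_width=9, slack=5)
Line 3: ['emerald', 'cheese'] (min_width=14, slack=0)
Line 4: ['grass', 'do'] (min_width=8, slack=6)

Answer: | large stone  |
|  line dust   |
|emerald cheese|
|   grass do   |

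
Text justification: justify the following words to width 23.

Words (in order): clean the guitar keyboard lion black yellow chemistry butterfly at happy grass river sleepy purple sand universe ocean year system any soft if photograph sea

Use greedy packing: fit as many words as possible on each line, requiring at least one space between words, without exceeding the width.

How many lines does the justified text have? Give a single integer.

Answer: 8

Derivation:
Line 1: ['clean', 'the', 'guitar'] (min_width=16, slack=7)
Line 2: ['keyboard', 'lion', 'black'] (min_width=19, slack=4)
Line 3: ['yellow', 'chemistry'] (min_width=16, slack=7)
Line 4: ['butterfly', 'at', 'happy'] (min_width=18, slack=5)
Line 5: ['grass', 'river', 'sleepy'] (min_width=18, slack=5)
Line 6: ['purple', 'sand', 'universe'] (min_width=20, slack=3)
Line 7: ['ocean', 'year', 'system', 'any'] (min_width=21, slack=2)
Line 8: ['soft', 'if', 'photograph', 'sea'] (min_width=22, slack=1)
Total lines: 8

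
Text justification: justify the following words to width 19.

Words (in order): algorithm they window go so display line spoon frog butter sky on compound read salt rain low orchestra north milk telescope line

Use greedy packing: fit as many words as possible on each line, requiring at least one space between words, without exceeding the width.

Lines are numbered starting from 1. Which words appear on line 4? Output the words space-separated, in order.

Answer: frog butter sky on

Derivation:
Line 1: ['algorithm', 'they'] (min_width=14, slack=5)
Line 2: ['window', 'go', 'so'] (min_width=12, slack=7)
Line 3: ['display', 'line', 'spoon'] (min_width=18, slack=1)
Line 4: ['frog', 'butter', 'sky', 'on'] (min_width=18, slack=1)
Line 5: ['compound', 'read', 'salt'] (min_width=18, slack=1)
Line 6: ['rain', 'low', 'orchestra'] (min_width=18, slack=1)
Line 7: ['north', 'milk'] (min_width=10, slack=9)
Line 8: ['telescope', 'line'] (min_width=14, slack=5)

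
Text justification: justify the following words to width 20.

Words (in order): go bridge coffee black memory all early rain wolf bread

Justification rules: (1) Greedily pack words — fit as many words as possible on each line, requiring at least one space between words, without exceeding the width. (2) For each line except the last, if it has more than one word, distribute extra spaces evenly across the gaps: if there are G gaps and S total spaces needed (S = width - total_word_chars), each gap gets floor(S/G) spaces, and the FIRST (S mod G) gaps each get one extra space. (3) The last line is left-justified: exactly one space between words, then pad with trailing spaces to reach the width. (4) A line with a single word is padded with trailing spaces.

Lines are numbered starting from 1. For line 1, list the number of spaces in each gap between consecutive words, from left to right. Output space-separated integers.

Answer: 3 3

Derivation:
Line 1: ['go', 'bridge', 'coffee'] (min_width=16, slack=4)
Line 2: ['black', 'memory', 'all'] (min_width=16, slack=4)
Line 3: ['early', 'rain', 'wolf'] (min_width=15, slack=5)
Line 4: ['bread'] (min_width=5, slack=15)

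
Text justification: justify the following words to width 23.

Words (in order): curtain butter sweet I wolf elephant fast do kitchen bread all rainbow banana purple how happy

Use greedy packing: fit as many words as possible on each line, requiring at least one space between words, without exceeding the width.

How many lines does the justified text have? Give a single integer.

Line 1: ['curtain', 'butter', 'sweet', 'I'] (min_width=22, slack=1)
Line 2: ['wolf', 'elephant', 'fast', 'do'] (min_width=21, slack=2)
Line 3: ['kitchen', 'bread', 'all'] (min_width=17, slack=6)
Line 4: ['rainbow', 'banana', 'purple'] (min_width=21, slack=2)
Line 5: ['how', 'happy'] (min_width=9, slack=14)
Total lines: 5

Answer: 5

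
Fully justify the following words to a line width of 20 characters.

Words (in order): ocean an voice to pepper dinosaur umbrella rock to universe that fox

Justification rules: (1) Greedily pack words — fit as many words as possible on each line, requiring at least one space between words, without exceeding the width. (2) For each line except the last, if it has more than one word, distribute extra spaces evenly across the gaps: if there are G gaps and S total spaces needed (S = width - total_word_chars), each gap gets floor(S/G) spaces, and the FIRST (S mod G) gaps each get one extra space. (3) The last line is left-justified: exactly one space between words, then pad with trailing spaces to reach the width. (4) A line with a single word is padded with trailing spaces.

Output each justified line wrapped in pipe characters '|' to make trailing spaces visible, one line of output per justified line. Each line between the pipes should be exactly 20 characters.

Line 1: ['ocean', 'an', 'voice', 'to'] (min_width=17, slack=3)
Line 2: ['pepper', 'dinosaur'] (min_width=15, slack=5)
Line 3: ['umbrella', 'rock', 'to'] (min_width=16, slack=4)
Line 4: ['universe', 'that', 'fox'] (min_width=17, slack=3)

Answer: |ocean  an  voice  to|
|pepper      dinosaur|
|umbrella   rock   to|
|universe that fox   |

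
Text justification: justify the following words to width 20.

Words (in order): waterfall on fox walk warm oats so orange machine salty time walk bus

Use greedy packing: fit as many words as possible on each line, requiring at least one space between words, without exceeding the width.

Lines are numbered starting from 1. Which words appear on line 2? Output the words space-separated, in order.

Answer: walk warm oats so

Derivation:
Line 1: ['waterfall', 'on', 'fox'] (min_width=16, slack=4)
Line 2: ['walk', 'warm', 'oats', 'so'] (min_width=17, slack=3)
Line 3: ['orange', 'machine', 'salty'] (min_width=20, slack=0)
Line 4: ['time', 'walk', 'bus'] (min_width=13, slack=7)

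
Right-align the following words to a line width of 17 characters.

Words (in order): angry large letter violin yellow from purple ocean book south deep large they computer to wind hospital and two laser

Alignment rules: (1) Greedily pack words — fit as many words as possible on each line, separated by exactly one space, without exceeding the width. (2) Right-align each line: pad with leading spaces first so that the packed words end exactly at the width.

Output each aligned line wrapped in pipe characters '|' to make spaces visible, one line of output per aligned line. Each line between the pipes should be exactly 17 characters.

Line 1: ['angry', 'large'] (min_width=11, slack=6)
Line 2: ['letter', 'violin'] (min_width=13, slack=4)
Line 3: ['yellow', 'from'] (min_width=11, slack=6)
Line 4: ['purple', 'ocean', 'book'] (min_width=17, slack=0)
Line 5: ['south', 'deep', 'large'] (min_width=16, slack=1)
Line 6: ['they', 'computer', 'to'] (min_width=16, slack=1)
Line 7: ['wind', 'hospital', 'and'] (min_width=17, slack=0)
Line 8: ['two', 'laser'] (min_width=9, slack=8)

Answer: |      angry large|
|    letter violin|
|      yellow from|
|purple ocean book|
| south deep large|
| they computer to|
|wind hospital and|
|        two laser|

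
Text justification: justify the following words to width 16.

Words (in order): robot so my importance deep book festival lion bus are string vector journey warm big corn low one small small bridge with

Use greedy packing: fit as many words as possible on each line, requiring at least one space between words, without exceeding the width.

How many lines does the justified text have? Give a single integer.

Line 1: ['robot', 'so', 'my'] (min_width=11, slack=5)
Line 2: ['importance', 'deep'] (min_width=15, slack=1)
Line 3: ['book', 'festival'] (min_width=13, slack=3)
Line 4: ['lion', 'bus', 'are'] (min_width=12, slack=4)
Line 5: ['string', 'vector'] (min_width=13, slack=3)
Line 6: ['journey', 'warm', 'big'] (min_width=16, slack=0)
Line 7: ['corn', 'low', 'one'] (min_width=12, slack=4)
Line 8: ['small', 'small'] (min_width=11, slack=5)
Line 9: ['bridge', 'with'] (min_width=11, slack=5)
Total lines: 9

Answer: 9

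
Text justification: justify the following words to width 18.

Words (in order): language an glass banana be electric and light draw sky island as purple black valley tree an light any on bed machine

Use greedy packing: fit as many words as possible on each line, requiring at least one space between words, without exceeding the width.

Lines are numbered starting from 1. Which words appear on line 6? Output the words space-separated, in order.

Answer: an light any on

Derivation:
Line 1: ['language', 'an', 'glass'] (min_width=17, slack=1)
Line 2: ['banana', 'be', 'electric'] (min_width=18, slack=0)
Line 3: ['and', 'light', 'draw', 'sky'] (min_width=18, slack=0)
Line 4: ['island', 'as', 'purple'] (min_width=16, slack=2)
Line 5: ['black', 'valley', 'tree'] (min_width=17, slack=1)
Line 6: ['an', 'light', 'any', 'on'] (min_width=15, slack=3)
Line 7: ['bed', 'machine'] (min_width=11, slack=7)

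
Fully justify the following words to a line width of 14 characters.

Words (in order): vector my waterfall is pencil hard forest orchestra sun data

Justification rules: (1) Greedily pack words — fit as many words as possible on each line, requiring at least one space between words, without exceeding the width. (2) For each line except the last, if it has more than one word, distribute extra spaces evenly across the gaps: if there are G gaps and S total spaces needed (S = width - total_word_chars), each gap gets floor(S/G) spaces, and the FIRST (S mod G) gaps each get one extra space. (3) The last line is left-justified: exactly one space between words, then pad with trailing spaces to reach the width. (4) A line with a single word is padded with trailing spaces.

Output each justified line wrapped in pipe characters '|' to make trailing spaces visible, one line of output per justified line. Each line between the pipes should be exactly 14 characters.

Line 1: ['vector', 'my'] (min_width=9, slack=5)
Line 2: ['waterfall', 'is'] (min_width=12, slack=2)
Line 3: ['pencil', 'hard'] (min_width=11, slack=3)
Line 4: ['forest'] (min_width=6, slack=8)
Line 5: ['orchestra', 'sun'] (min_width=13, slack=1)
Line 6: ['data'] (min_width=4, slack=10)

Answer: |vector      my|
|waterfall   is|
|pencil    hard|
|forest        |
|orchestra  sun|
|data          |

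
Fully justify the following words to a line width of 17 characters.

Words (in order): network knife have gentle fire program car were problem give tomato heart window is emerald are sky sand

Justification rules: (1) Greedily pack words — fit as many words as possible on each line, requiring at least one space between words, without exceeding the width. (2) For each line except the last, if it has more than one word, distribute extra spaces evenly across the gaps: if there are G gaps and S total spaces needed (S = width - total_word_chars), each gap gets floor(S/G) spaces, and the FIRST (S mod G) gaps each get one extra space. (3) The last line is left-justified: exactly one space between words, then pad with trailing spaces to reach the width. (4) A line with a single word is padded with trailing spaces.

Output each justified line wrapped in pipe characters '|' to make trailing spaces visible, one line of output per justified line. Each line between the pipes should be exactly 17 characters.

Line 1: ['network', 'knife'] (min_width=13, slack=4)
Line 2: ['have', 'gentle', 'fire'] (min_width=16, slack=1)
Line 3: ['program', 'car', 'were'] (min_width=16, slack=1)
Line 4: ['problem', 'give'] (min_width=12, slack=5)
Line 5: ['tomato', 'heart'] (min_width=12, slack=5)
Line 6: ['window', 'is', 'emerald'] (min_width=17, slack=0)
Line 7: ['are', 'sky', 'sand'] (min_width=12, slack=5)

Answer: |network     knife|
|have  gentle fire|
|program  car were|
|problem      give|
|tomato      heart|
|window is emerald|
|are sky sand     |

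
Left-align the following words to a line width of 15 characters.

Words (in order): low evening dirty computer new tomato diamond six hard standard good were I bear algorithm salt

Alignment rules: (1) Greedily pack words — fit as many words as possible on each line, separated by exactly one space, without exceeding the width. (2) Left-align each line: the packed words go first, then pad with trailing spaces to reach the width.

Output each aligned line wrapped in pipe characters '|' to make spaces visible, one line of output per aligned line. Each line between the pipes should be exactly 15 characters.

Answer: |low evening    |
|dirty computer |
|new tomato     |
|diamond six    |
|hard standard  |
|good were I    |
|bear algorithm |
|salt           |

Derivation:
Line 1: ['low', 'evening'] (min_width=11, slack=4)
Line 2: ['dirty', 'computer'] (min_width=14, slack=1)
Line 3: ['new', 'tomato'] (min_width=10, slack=5)
Line 4: ['diamond', 'six'] (min_width=11, slack=4)
Line 5: ['hard', 'standard'] (min_width=13, slack=2)
Line 6: ['good', 'were', 'I'] (min_width=11, slack=4)
Line 7: ['bear', 'algorithm'] (min_width=14, slack=1)
Line 8: ['salt'] (min_width=4, slack=11)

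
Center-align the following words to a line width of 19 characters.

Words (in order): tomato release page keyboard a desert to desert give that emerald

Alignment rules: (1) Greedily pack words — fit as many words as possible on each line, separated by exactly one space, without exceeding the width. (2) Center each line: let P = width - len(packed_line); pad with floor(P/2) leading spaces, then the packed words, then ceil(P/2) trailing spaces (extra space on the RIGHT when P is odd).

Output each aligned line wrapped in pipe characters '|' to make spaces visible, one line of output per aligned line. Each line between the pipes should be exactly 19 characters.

Line 1: ['tomato', 'release', 'page'] (min_width=19, slack=0)
Line 2: ['keyboard', 'a', 'desert'] (min_width=17, slack=2)
Line 3: ['to', 'desert', 'give', 'that'] (min_width=19, slack=0)
Line 4: ['emerald'] (min_width=7, slack=12)

Answer: |tomato release page|
| keyboard a desert |
|to desert give that|
|      emerald      |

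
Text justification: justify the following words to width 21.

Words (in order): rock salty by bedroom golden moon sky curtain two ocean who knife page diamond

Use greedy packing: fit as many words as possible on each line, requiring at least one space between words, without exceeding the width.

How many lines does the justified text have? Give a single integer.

Line 1: ['rock', 'salty', 'by', 'bedroom'] (min_width=21, slack=0)
Line 2: ['golden', 'moon', 'sky'] (min_width=15, slack=6)
Line 3: ['curtain', 'two', 'ocean', 'who'] (min_width=21, slack=0)
Line 4: ['knife', 'page', 'diamond'] (min_width=18, slack=3)
Total lines: 4

Answer: 4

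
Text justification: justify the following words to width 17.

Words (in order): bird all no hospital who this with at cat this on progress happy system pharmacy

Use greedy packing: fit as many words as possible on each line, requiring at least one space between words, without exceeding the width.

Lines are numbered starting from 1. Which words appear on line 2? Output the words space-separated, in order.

Answer: hospital who this

Derivation:
Line 1: ['bird', 'all', 'no'] (min_width=11, slack=6)
Line 2: ['hospital', 'who', 'this'] (min_width=17, slack=0)
Line 3: ['with', 'at', 'cat', 'this'] (min_width=16, slack=1)
Line 4: ['on', 'progress', 'happy'] (min_width=17, slack=0)
Line 5: ['system', 'pharmacy'] (min_width=15, slack=2)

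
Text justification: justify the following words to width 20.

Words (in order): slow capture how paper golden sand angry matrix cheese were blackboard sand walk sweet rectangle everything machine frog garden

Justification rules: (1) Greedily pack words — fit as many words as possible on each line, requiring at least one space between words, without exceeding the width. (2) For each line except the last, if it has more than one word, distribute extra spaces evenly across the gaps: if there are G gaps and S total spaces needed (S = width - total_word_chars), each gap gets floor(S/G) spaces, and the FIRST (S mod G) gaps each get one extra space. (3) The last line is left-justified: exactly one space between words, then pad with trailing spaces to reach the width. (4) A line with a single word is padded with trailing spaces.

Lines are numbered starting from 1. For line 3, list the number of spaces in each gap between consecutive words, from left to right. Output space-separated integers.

Answer: 2 1

Derivation:
Line 1: ['slow', 'capture', 'how'] (min_width=16, slack=4)
Line 2: ['paper', 'golden', 'sand'] (min_width=17, slack=3)
Line 3: ['angry', 'matrix', 'cheese'] (min_width=19, slack=1)
Line 4: ['were', 'blackboard', 'sand'] (min_width=20, slack=0)
Line 5: ['walk', 'sweet', 'rectangle'] (min_width=20, slack=0)
Line 6: ['everything', 'machine'] (min_width=18, slack=2)
Line 7: ['frog', 'garden'] (min_width=11, slack=9)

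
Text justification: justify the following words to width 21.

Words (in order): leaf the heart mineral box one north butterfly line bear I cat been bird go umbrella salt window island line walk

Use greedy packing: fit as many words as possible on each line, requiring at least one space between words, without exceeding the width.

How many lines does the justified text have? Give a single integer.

Answer: 6

Derivation:
Line 1: ['leaf', 'the', 'heart'] (min_width=14, slack=7)
Line 2: ['mineral', 'box', 'one', 'north'] (min_width=21, slack=0)
Line 3: ['butterfly', 'line', 'bear', 'I'] (min_width=21, slack=0)
Line 4: ['cat', 'been', 'bird', 'go'] (min_width=16, slack=5)
Line 5: ['umbrella', 'salt', 'window'] (min_width=20, slack=1)
Line 6: ['island', 'line', 'walk'] (min_width=16, slack=5)
Total lines: 6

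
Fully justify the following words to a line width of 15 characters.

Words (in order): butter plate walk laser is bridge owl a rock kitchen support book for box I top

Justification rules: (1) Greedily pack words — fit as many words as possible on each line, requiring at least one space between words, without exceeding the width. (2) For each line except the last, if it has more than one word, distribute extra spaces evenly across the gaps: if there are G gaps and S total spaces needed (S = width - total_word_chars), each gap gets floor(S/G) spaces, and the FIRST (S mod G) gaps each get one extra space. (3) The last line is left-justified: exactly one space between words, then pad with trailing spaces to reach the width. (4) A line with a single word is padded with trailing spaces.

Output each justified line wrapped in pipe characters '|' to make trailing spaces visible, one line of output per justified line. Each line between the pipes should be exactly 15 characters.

Answer: |butter    plate|
|walk  laser  is|
|bridge   owl  a|
|rock    kitchen|
|support    book|
|for box I top  |

Derivation:
Line 1: ['butter', 'plate'] (min_width=12, slack=3)
Line 2: ['walk', 'laser', 'is'] (min_width=13, slack=2)
Line 3: ['bridge', 'owl', 'a'] (min_width=12, slack=3)
Line 4: ['rock', 'kitchen'] (min_width=12, slack=3)
Line 5: ['support', 'book'] (min_width=12, slack=3)
Line 6: ['for', 'box', 'I', 'top'] (min_width=13, slack=2)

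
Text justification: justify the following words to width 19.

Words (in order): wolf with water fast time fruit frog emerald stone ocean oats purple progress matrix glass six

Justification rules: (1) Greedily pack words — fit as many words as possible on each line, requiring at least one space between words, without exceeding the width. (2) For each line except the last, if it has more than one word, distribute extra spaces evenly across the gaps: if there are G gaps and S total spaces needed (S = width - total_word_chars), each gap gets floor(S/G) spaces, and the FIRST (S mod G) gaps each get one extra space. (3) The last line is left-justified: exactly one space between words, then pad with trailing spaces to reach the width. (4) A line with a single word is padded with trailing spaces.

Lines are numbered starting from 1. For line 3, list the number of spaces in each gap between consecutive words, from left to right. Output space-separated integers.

Line 1: ['wolf', 'with', 'water'] (min_width=15, slack=4)
Line 2: ['fast', 'time', 'fruit'] (min_width=15, slack=4)
Line 3: ['frog', 'emerald', 'stone'] (min_width=18, slack=1)
Line 4: ['ocean', 'oats', 'purple'] (min_width=17, slack=2)
Line 5: ['progress', 'matrix'] (min_width=15, slack=4)
Line 6: ['glass', 'six'] (min_width=9, slack=10)

Answer: 2 1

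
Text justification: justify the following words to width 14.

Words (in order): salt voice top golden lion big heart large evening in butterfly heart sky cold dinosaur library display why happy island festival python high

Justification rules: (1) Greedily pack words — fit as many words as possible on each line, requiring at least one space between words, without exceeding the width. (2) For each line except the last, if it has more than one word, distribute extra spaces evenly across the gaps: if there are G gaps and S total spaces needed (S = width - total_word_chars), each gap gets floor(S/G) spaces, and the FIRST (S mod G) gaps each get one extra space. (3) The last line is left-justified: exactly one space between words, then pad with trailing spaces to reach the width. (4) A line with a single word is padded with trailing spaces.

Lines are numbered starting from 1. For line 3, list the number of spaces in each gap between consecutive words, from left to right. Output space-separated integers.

Line 1: ['salt', 'voice', 'top'] (min_width=14, slack=0)
Line 2: ['golden', 'lion'] (min_width=11, slack=3)
Line 3: ['big', 'heart'] (min_width=9, slack=5)
Line 4: ['large', 'evening'] (min_width=13, slack=1)
Line 5: ['in', 'butterfly'] (min_width=12, slack=2)
Line 6: ['heart', 'sky', 'cold'] (min_width=14, slack=0)
Line 7: ['dinosaur'] (min_width=8, slack=6)
Line 8: ['library'] (min_width=7, slack=7)
Line 9: ['display', 'why'] (min_width=11, slack=3)
Line 10: ['happy', 'island'] (min_width=12, slack=2)
Line 11: ['festival'] (min_width=8, slack=6)
Line 12: ['python', 'high'] (min_width=11, slack=3)

Answer: 6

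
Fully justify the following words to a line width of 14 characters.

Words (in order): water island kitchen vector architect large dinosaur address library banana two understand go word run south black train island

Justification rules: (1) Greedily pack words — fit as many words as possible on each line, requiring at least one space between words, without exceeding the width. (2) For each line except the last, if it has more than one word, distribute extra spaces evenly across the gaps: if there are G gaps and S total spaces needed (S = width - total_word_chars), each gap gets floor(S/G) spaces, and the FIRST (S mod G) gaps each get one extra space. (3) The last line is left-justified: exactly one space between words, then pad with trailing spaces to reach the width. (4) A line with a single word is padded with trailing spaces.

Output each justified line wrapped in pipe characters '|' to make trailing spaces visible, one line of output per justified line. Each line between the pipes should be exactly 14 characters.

Line 1: ['water', 'island'] (min_width=12, slack=2)
Line 2: ['kitchen', 'vector'] (min_width=14, slack=0)
Line 3: ['architect'] (min_width=9, slack=5)
Line 4: ['large', 'dinosaur'] (min_width=14, slack=0)
Line 5: ['address'] (min_width=7, slack=7)
Line 6: ['library', 'banana'] (min_width=14, slack=0)
Line 7: ['two', 'understand'] (min_width=14, slack=0)
Line 8: ['go', 'word', 'run'] (min_width=11, slack=3)
Line 9: ['south', 'black'] (min_width=11, slack=3)
Line 10: ['train', 'island'] (min_width=12, slack=2)

Answer: |water   island|
|kitchen vector|
|architect     |
|large dinosaur|
|address       |
|library banana|
|two understand|
|go   word  run|
|south    black|
|train island  |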